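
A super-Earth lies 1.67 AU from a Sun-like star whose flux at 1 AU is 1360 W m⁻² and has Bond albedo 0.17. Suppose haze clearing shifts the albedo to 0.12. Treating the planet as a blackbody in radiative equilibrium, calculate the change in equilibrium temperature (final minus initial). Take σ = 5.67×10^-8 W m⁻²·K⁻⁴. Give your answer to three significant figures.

Flux at the orbit: S = 1360/(1.67)² = 487.6 W m⁻².
With α = 0.17, T₁ = 205.5 K.
With α = 0.12, T₂ = 208.6 K.
ΔT = T₂ − T₁ = 3.028 K.

3.03 kelvin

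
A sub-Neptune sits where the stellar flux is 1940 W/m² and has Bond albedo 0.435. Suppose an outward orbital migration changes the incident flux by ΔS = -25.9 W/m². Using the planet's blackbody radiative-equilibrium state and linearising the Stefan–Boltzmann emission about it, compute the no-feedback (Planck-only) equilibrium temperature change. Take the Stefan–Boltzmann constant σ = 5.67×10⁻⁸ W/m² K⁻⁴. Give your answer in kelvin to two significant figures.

-0.88 K

Reference equilibrium: T_e = [S(1−α)/(4σ)]^(1/4) = 263.7 K.
Only a fraction (1−α) is absorbed and it's spread over 4πR², so ΔF = (1−α)ΔS/4 = -3.658 W/m².
Planck response: λ_P = 4σT_e³ = 4·5.67×10⁻⁸·(263.7)³ = 4.157 W/m²/K.
ΔT₀ = ΔF/λ_P = -3.658/4.157 = -0.880 K.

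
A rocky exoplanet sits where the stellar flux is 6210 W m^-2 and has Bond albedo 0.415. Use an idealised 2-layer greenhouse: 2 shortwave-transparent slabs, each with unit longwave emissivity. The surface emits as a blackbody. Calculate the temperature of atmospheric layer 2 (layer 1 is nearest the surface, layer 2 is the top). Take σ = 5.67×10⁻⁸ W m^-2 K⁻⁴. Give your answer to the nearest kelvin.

The effective emission temperature is T_e = [S(1−α)/(4σ)]^¼ = 355.8 K.
The net upward flux σT_e⁴ is constant between every pair of levels, so T_k⁴ = (N+1−k)T_e⁴.
T_2 = (1)^(1/4)·355.8 = 355.8 K.

356 K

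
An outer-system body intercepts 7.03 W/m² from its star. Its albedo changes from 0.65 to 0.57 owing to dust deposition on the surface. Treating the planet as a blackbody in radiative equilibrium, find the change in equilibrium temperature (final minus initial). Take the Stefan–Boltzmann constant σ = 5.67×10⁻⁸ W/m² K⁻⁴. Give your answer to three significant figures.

Initial: T₁ = [S(1−0.65)/(4σ)]^(1/4) = 57.39 K.
Final:   T₂ = [S(1−0.57)/(4σ)]^(1/4) = 60.42 K.
Change: 60.42 − 57.39 = 3.031 K.

3.03 K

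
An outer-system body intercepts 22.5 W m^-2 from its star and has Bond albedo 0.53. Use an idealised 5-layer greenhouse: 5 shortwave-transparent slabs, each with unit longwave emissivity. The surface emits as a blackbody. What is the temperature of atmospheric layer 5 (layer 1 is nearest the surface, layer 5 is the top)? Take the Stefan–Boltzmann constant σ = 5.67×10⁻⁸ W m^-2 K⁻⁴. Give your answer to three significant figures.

The effective emission temperature is T_e = [S(1−α)/(4σ)]^¼ = 82.63 K.
Each opaque layer satisfies 2T_j⁴ = T_{j−1}⁴ + T_{j+1}⁴, giving T_k⁴ = (N+1−k)T_e⁴.
T_5 = (1)^(1/4)·82.63 = 82.63 K.

82.6 K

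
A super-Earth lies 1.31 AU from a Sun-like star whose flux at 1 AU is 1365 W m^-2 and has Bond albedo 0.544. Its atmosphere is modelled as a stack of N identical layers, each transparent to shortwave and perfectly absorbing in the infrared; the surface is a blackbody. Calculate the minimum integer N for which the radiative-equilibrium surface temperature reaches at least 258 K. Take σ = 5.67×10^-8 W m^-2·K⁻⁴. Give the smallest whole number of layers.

2

Flux at the orbit: S = 1365/(1.31)² = 795.4 W m^-2.
OLR = S(1−α)/4 = 90.68 W m^-2; the top layer radiates at T_e = 200.0 K.
T_s = (N+1)^(1/4)·T_e ≥ 258 K requires N+1 ≥ (T_s/T_e)⁴ = (258/200.0)⁴ = 2.771.
Rounding up, N = 2.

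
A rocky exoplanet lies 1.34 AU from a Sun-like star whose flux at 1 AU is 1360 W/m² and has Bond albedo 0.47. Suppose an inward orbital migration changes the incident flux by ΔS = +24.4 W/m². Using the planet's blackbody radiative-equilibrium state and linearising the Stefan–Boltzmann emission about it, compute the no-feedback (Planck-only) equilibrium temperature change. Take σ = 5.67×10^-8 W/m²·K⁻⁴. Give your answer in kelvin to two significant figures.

Irradiance scales as 1/d², so S = 1360 W/m² × (1/1.34)² = 757.4 W/m².
Unperturbed T_e = [757.4·(1−0.47)/(4σ)]^¼ = 205.1 K.
ΔF = Δ[S(1−α)]/4 = (1−0.47)·+24.4/4 = 3.233 W/m².
Linearising σT⁴ gives d(σT⁴)/dT = 4σT_e³ = 1.957 W/m² per K.
So ΔT₀ = 3.233/1.957 = 1.65 K.

1.7 K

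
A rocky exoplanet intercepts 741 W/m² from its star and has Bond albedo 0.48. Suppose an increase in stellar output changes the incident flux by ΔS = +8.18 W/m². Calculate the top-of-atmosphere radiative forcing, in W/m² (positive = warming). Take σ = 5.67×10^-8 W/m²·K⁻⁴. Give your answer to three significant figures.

TOA radiative forcing: ΔF = (1−α)ΔS/4 = 0.52·(+8.18)/4 = 1.063 W/m².

1.06 W/m²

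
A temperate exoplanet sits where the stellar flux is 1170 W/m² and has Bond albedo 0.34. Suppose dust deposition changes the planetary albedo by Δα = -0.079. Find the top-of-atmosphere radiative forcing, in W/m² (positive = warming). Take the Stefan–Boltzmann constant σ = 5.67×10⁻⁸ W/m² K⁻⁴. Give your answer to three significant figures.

TOA radiative forcing: ΔF = −S·Δα/4 = −1170·(-0.079)/4 = 23.11 W/m².

23.1 W/m²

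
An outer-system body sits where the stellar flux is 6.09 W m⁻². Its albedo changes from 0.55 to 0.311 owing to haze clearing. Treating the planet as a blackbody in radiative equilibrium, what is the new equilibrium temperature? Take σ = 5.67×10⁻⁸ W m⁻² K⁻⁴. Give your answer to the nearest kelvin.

66 K

With the new albedo, S(1−α₂)/4 = 1.049 W m⁻², so T₂ = 65.58 K.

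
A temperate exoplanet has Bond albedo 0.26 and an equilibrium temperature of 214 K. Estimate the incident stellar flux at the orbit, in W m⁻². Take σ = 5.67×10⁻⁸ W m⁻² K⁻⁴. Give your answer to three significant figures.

643 W m⁻²

From S(1−α)/4 = σT⁴: S = 4σT⁴/(1−α).
The emitted flux is σT⁴ = 118.9 W m⁻².
S = 4·118.9/0.74 = 642.8 W m⁻².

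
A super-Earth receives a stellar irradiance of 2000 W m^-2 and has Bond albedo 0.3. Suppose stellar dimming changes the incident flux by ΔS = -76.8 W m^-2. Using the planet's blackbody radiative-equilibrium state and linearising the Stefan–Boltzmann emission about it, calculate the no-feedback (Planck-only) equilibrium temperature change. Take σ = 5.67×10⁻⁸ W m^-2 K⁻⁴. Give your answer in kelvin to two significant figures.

Unperturbed T_e = [2000·(1−0.3)/(4σ)]^¼ = 280.3 K.
TOA radiative forcing: ΔF = (1−α)ΔS/4 = 0.7·(-76.8)/4 = -13.44 W m^-2.
Linearising σT⁴ gives d(σT⁴)/dT = 4σT_e³ = 4.995 W m^-2 per K.
ΔT₀ = ΔF/λ_P = -13.44/4.995 = -2.69 K.

-2.7 K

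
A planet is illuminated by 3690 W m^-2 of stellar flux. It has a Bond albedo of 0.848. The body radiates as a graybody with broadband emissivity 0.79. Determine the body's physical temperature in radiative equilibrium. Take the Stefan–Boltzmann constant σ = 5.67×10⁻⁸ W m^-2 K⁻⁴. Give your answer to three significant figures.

237 K

Absorbed flux (global mean): S(1−α)/4 = 3690·0.152/4 = 140.2 W m^-2.
Radiative balance εσT⁴ = 140.2 gives T = [140.2/(0.79·σ)]^(1/4) = 236.5 K.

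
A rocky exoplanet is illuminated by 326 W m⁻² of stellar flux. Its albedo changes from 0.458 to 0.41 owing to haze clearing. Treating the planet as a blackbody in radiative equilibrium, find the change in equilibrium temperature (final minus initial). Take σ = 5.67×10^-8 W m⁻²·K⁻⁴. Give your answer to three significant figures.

Before: T₁ = [326.0·0.542/(4σ)]^(1/4) = 167.1 K.
After:  T₂ = [326.0·0.59/(4σ)]^(1/4) = 170.7 K.
ΔT = T₂ − T₁ = 3.582 K.

3.58 kelvin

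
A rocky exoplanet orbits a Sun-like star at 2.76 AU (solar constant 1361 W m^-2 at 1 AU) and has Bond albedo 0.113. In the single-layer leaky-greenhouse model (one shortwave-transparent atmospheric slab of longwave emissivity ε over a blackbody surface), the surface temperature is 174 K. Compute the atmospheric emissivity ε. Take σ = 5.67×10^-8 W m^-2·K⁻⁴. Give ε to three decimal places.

Irradiance scales as 1/d², so S = 1361 W m^-2 × (1/2.76)² = 178.7 W m^-2.
TOA balance gives T_e = 162.6 K.
Since (2−ε)/2 = (T_e/T_s)⁴ = 0.7623, ε = 0.4754.

0.475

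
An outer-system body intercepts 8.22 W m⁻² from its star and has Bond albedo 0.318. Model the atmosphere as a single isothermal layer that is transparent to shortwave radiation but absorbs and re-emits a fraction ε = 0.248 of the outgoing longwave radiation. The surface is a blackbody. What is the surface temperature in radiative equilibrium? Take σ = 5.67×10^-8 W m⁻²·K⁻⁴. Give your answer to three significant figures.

The planet radiates to space at T_e = [S(1−α)/(4σ)]^(1/4) = 70.51 K.
The surface balance (absorbed SW + ε·downward IR = σT_s⁴) with T_a⁴ = T_s⁴/2 reduces to T_s = T_e·[2/(2−ε)]^¼ = 72.88 K.

72.9 K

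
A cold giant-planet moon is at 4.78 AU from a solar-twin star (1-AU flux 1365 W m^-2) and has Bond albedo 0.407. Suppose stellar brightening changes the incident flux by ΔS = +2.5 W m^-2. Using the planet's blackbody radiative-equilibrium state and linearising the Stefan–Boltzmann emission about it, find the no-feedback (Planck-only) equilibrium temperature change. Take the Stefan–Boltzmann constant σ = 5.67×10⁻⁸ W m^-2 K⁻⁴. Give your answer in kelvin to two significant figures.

1.2 kelvin

By the inverse-square law, S = 1365/4.78² = 59.74 W m^-2.
The baseline emission temperature is T_e = 111.8 K.
TOA radiative forcing: ΔF = (1−α)ΔS/4 = 0.593·(+2.5)/4 = 0.3706 W m^-2.
The Planck feedback parameter is 4σT_e³ = 0.3169 W m^-2/K.
ΔT₀ = ΔF/λ_P = 0.3706/0.3169 = 1.17 K.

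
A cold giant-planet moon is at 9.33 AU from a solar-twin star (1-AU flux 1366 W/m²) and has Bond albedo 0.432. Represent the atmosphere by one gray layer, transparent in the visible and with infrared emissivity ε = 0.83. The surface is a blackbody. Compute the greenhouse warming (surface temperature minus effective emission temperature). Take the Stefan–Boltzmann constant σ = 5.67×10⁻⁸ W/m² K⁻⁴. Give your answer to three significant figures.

11.4 K

Irradiance scales as 1/d², so S = 1366 W/m² × (1/9.33)² = 15.69 W/m².
The planet radiates to space at T_e = [S(1−α)/(4σ)]^(1/4) = 79.18 K.
The surface balance (absorbed SW + ε·downward IR = σT_s⁴) with T_a⁴ = T_s⁴/2 reduces to T_s = T_e·[2/(2−ε)]^¼ = 90.53 K.
Greenhouse warming: T_s − T_e = 11.36 K.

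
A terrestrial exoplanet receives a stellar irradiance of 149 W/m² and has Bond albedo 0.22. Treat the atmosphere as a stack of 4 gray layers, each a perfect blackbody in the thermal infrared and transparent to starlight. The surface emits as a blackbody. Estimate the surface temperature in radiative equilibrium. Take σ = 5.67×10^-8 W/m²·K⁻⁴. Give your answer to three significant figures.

225 K

The effective emission temperature is T_e = [S(1−α)/(4σ)]^¼ = 150.5 K.
For an N-layer opaque stack, T_s⁴ = (N+1)T_e⁴, hence T_s = (5)^(1/4)×150.5 K = 225.0 K.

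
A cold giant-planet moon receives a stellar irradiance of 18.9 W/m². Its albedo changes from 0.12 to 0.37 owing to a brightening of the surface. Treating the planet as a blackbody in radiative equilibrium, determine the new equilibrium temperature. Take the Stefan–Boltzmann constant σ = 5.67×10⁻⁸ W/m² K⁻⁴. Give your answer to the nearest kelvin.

85 kelvin

T₂ = [S(1−α₂)/(4σ)]^(1/4) = [18.90·0.63/(4σ)]^(1/4) = 85.12 K.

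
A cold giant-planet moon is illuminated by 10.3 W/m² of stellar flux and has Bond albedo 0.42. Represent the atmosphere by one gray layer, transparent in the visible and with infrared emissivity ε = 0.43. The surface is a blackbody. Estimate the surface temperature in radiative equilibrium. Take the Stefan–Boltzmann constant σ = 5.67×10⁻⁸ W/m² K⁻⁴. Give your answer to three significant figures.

76.1 K

Effective emission temperature (TOA balance): σT_e⁴ = S(1−α)/4 = 1.494 W/m² → T_e = 71.64 K.
For a single slab of emissivity ε, T_s⁴ = 2T_e⁴/(2−ε); thus T_s = 71.64·(1.274)^(1/4) = 76.11 K.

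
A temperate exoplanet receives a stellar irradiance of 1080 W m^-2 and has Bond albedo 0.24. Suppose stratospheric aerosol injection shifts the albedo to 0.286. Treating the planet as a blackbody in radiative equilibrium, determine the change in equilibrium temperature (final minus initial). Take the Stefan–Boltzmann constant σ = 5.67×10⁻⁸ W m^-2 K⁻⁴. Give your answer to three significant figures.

Before: T₁ = [1080·0.76/(4σ)]^(1/4) = 245.3 K.
Final:   T₂ = [S(1−0.286)/(4σ)]^(1/4) = 241.5 K.
ΔT = T₂ − T₁ = -3.799 K.

-3.80 K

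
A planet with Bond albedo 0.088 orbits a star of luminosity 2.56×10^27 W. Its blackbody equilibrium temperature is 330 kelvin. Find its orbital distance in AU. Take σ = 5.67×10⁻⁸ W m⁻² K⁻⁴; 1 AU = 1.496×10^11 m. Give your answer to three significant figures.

Required flux: S = 4σT⁴/(1−α) = 2949 W m⁻².
Then d = [L/(4πS)]^(1/2) = 2.628×10^11 m, i.e. 1.757 AU.

1.76 AU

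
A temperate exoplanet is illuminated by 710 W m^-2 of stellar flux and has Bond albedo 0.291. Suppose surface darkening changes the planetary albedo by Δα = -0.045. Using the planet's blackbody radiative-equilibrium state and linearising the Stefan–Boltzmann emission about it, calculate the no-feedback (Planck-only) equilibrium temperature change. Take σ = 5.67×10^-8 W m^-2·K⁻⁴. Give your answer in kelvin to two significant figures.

Reference equilibrium: T_e = [S(1−α)/(4σ)]^(1/4) = 217.1 K.
ΔF = −(S/4)Δα = −(710.0/4)×(-0.045) = 7.987 W m^-2.
Planck response: λ_P = 4σT_e³ = 4·5.67×10⁻⁸·(217.1)³ = 2.319 W m^-2/K.
So ΔT₀ = 7.987/2.319 = 3.44 K.

3.4 K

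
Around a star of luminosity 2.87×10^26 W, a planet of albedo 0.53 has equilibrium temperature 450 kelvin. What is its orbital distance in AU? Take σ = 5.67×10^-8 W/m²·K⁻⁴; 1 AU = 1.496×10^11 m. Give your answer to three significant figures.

0.227 AU

The flux needed for this T is 4σT⁴/(1−0.53) = 19790 W/m².
Then d = [L/(4πS)]^(1/2) = 3.397×10^10 m, i.e. 0.2271 AU.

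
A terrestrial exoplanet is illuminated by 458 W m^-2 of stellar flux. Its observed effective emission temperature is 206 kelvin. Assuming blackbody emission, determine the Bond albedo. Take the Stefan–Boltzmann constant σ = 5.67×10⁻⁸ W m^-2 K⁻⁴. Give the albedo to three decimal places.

0.108

Rearranging the radiative balance, α = 1 − 4σT⁴/S.
σT⁴ = 102.1 W m^-2, so 4σT⁴ = 408.4 W m^-2.
Hence α = 1 − 408.4/458.0 = 0.1082.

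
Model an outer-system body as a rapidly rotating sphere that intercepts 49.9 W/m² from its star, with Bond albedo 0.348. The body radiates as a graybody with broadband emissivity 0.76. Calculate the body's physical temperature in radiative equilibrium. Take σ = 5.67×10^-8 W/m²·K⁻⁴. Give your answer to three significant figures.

117 K

Absorbed flux (global mean): S(1−α)/4 = 49.90·0.652/4 = 8.134 W/m².
Radiative balance εσT⁴ = 8.134 gives T = [8.134/(0.76·σ)]^(1/4) = 117.2 K.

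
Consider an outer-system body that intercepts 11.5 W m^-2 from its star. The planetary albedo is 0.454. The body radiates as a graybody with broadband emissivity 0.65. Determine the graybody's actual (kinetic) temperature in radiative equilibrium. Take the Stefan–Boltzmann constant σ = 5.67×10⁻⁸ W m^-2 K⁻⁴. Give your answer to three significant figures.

80.8 K

Averaging over the sphere, the absorbed flux is S(1−α)/4 = 1.570 W m^-2.
Equating to εσT⁴ with ε = 0.65: T = (1.570/0.65σ)^(1/4) = 80.79 K.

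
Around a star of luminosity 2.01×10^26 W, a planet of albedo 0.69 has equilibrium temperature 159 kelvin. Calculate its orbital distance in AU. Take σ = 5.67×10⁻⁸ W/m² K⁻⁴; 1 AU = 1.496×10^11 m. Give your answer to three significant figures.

1.24 AU

Required flux: S = 4σT⁴/(1−α) = 467.6 W/m².
Then d = [L/(4πS)]^(1/2) = 1.850×10^11 m, i.e. 1.236 AU.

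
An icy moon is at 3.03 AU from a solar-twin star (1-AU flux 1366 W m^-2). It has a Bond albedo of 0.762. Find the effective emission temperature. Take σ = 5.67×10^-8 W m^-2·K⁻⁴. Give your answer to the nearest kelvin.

112 K

Flux at the orbit: S = 1366/(3.03)² = 148.8 W m^-2.
Averaging over the sphere, the absorbed flux is S(1−α)/4 = 8.853 W m^-2.
Set σT⁴ = 8.853 → T = (8.853/σ)^(1/4) = 111.8 K.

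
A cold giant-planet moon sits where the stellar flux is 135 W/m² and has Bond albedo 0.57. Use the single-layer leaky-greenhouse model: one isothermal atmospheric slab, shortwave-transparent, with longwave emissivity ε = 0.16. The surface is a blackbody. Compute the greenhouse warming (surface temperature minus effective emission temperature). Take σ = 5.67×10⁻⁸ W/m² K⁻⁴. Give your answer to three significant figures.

2.66 kelvin

The planet radiates to space at T_e = [S(1−α)/(4σ)]^(1/4) = 126.5 K.
Surface balance with a leaky layer gives σT_s⁴ = σT_e⁴·2/(2−ε), so T_s = T_e·[2/(2−0.16)]^(1/4) = 129.1 K.
The atmosphere warms the surface by 2.664 K.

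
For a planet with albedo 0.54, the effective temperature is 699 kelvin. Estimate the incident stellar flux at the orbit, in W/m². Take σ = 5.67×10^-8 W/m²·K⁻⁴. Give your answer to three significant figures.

From S(1−α)/4 = σT⁴: S = 4σT⁴/(1−α).
The emitted flux is σT⁴ = 13540 W/m².
S = 4·13540/0.46 = 1.177×10^5 W/m².

1.18×10^5 W/m²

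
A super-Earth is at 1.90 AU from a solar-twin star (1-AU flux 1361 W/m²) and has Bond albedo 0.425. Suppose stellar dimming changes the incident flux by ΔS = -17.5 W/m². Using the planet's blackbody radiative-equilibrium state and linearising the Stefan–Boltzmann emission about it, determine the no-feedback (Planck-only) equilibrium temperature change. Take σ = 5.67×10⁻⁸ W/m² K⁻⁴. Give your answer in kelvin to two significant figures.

-2.0 kelvin

Flux at the orbit: S = 1361/(1.90)² = 377.0 W/m².
Unperturbed T_e = [377.0·(1−0.425)/(4σ)]^¼ = 175.8 K.
ΔF = Δ[S(1−α)]/4 = (1−0.425)·-17.5/4 = -2.516 W/m².
The Planck feedback parameter is 4σT_e³ = 1.233 W/m²/K.
So ΔT₀ = -2.516/1.233 = -2.04 K.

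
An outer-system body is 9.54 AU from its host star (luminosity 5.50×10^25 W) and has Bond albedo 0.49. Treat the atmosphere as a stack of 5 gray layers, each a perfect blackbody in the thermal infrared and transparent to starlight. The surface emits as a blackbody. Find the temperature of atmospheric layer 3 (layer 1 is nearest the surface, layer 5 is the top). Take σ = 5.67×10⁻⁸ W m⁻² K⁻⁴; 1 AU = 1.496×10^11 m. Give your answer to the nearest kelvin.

Orbital distance: d = 9.54 AU = 1.427×10^12 m.
S = L/(4πd²) = 2.149 W m⁻².
The effective emission temperature is T_e = [S(1−α)/(4σ)]^¼ = 46.88 K.
The net upward flux σT_e⁴ is constant between every pair of levels, so T_k⁴ = (N+1−k)T_e⁴.
With k = 3: T_3 = (5+1−3)^¼·46.88 K = 61.70 K.

62 K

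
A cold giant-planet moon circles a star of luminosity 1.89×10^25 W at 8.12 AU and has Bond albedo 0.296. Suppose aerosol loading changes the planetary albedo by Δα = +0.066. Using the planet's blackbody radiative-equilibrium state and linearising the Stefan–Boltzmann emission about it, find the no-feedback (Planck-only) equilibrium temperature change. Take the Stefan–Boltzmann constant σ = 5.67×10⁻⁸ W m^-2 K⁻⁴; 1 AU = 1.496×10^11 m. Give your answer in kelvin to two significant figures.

-0.99 K

d = 8.12 × 1.496×10^11 m = 1.215×10^12 m.
S = L/(4πd²) = 1.019 W m^-2.
The baseline emission temperature is T_e = 42.17 K.
ΔF = −(S/4)Δα = −(1.019/4)×(+0.066) = -0.01682 W m^-2.
Planck response: λ_P = 4σT_e³ = 4·5.67×10⁻⁸·(42.17)³ = 0.01701 W m^-2/K.
ΔT₀ = ΔF/λ_P = -0.01682/0.01701 = -0.988 K.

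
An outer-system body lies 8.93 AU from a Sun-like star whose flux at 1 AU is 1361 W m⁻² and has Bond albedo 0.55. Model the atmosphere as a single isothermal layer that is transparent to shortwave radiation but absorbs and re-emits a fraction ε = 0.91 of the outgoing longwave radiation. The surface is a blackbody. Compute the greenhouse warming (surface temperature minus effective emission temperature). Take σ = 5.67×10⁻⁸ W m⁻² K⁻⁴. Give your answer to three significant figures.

12.5 K

By the inverse-square law, S = 1361/8.93² = 17.07 W m⁻².
The planet radiates to space at T_e = [S(1−α)/(4σ)]^(1/4) = 76.28 K.
For a single slab of emissivity ε, T_s⁴ = 2T_e⁴/(2−ε); thus T_s = 76.28·(1.835)^(1/4) = 88.78 K.
T_s − T_e = 88.78 − 76.28 = 12.50 K.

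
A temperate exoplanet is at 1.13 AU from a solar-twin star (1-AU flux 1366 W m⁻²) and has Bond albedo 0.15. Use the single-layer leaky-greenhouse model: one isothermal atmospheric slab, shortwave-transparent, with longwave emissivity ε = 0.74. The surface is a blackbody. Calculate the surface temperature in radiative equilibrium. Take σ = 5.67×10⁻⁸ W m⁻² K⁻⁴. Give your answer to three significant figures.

Irradiance scales as 1/d², so S = 1366 W m⁻² × (1/1.13)² = 1070 W m⁻².
The planet radiates to space at T_e = [S(1−α)/(4σ)]^(1/4) = 251.6 K.
The surface balance (absorbed SW + ε·downward IR = σT_s⁴) with T_a⁴ = T_s⁴/2 reduces to T_s = T_e·[2/(2−ε)]^¼ = 282.4 K.

282 K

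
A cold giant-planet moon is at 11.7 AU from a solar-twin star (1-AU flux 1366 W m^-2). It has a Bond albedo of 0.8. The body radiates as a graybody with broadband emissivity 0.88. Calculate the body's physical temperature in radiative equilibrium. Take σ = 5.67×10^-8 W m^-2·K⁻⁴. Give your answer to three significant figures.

56.2 K

Irradiance scales as 1/d², so S = 1366 W m^-2 × (1/11.7)² = 9.979 W m^-2.
Absorbed flux (global mean): S(1−α)/4 = 9.979·0.2/4 = 0.4989 W m^-2.
Radiative balance εσT⁴ = 0.4989 gives T = [0.4989/(0.88·σ)]^(1/4) = 56.23 K.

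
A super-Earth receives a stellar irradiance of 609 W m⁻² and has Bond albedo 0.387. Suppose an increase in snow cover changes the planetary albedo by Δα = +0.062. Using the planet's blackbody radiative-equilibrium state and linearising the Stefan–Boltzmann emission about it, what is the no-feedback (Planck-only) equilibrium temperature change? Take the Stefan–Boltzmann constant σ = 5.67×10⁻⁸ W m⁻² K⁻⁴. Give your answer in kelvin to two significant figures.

Unperturbed T_e = [609.0·(1−0.387)/(4σ)]^¼ = 201.4 K.
The change in absorbed flux is Δ[S(1−α)/4] = −SΔα/4 = -9.440 W m⁻².
Linearising σT⁴ gives d(σT⁴)/dT = 4σT_e³ = 1.853 W m⁻² per K.
Hence the no-feedback warming is ΔF/(4σT_e³) = -5.09 K.

-5.1 kelvin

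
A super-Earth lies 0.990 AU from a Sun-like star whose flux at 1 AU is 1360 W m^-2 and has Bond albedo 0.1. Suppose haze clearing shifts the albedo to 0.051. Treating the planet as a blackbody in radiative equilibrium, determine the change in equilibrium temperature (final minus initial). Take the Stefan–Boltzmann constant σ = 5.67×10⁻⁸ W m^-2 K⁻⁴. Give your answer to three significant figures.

3.63 kelvin

Flux at the orbit: S = 1360/(0.990)² = 1388 W m^-2.
Before: T₁ = [1388·0.9/(4σ)]^(1/4) = 272.4 K.
After:  T₂ = [1388·0.949/(4σ)]^(1/4) = 276.0 K.
Change: 276.0 − 272.4 = 3.634 K.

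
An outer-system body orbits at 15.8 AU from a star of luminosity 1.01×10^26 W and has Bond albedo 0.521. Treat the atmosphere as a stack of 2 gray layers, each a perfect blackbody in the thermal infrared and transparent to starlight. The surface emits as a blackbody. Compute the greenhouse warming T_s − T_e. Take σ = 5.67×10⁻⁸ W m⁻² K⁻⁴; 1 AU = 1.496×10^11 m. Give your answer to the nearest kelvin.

Orbital distance: d = 15.8 AU = 2.364×10^12 m.
Flux at the orbit: S = L/(4πd²) = 1.01×10^26/(4π·(2.36×10^12)²) = 1.439 W m⁻².
OLR = S(1−α)/4 = 0.1723 W m⁻²; the top layer radiates at T_e = 41.75 K.
T_s = (N+1)^(1/4)·T_e = 54.95 K.
Warming: T_s − T_e = 13.20 K.

13 kelvin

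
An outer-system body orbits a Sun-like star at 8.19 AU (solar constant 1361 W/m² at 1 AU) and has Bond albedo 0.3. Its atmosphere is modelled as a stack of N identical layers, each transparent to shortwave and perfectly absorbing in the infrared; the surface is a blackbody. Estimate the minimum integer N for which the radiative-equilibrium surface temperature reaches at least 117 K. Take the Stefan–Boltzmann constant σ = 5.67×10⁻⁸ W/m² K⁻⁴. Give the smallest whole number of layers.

By the inverse-square law, S = 1361/8.19² = 20.29 W/m².
The effective emission temperature is T_e = [S(1−α)/(4σ)]^¼ = 88.96 K.
Since T_s⁴ = (N+1)T_e⁴, we need N ≥ (T_s/T_e)⁴ − 1 = 1.992.
So N ≥ 1.992; the smallest integer is N = 2.

2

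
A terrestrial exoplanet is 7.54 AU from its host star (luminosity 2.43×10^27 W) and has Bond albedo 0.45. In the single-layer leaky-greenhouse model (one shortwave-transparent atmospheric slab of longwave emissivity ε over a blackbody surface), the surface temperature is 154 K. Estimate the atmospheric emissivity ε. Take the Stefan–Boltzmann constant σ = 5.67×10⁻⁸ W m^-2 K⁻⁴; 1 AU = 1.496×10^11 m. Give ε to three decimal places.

0.689

Orbital distance: d = 7.54 AU = 1.128×10^12 m.
Spreading L over a sphere of radius d: S = 2.43×10^27/(4π·1.13×10^12²) = 152.0 W m^-2.
TOA balance gives T_e = 138.6 K.
Since (2−ε)/2 = (T_e/T_s)⁴ = 0.6553, ε = 0.6894.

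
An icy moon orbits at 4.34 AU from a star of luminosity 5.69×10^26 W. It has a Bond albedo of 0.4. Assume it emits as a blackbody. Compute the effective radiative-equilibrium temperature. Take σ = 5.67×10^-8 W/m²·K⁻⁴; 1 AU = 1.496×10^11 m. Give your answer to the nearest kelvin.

130 K

d = 4.34 × 1.496×10^11 m = 6.493×10^11 m.
S = L/(4πd²) = 107.4 W/m².
Absorbed flux (global mean): S(1−α)/4 = 107.4·0.6/4 = 16.11 W/m².
In equilibrium σT⁴ equals this, so T = 129.8 K.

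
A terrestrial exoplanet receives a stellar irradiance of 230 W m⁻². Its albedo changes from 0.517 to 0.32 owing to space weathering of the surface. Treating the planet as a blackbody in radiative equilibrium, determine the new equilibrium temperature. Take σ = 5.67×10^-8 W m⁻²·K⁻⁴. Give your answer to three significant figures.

162 K

T₂ = [S(1−α₂)/(4σ)]^(1/4) = [230.0·0.68/(4σ)]^(1/4) = 162.0 K.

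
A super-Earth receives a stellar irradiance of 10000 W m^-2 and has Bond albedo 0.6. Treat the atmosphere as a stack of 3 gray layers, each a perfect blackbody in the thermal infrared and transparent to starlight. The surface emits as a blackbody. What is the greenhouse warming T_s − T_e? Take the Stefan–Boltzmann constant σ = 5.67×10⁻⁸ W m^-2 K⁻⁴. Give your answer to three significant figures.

151 K

The effective emission temperature is T_e = [S(1−α)/(4σ)]^¼ = 364.4 K.
Surface: T_s = (4)^¼·T_e = 515.4 K.
So the greenhouse effect raises the surface by 515.4 − 364.4 = 150.9 K.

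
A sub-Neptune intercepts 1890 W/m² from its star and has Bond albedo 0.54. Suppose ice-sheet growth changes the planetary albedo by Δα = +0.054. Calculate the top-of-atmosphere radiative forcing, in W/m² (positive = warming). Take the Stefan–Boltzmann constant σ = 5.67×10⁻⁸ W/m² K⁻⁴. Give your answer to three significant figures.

The change in absorbed flux is Δ[S(1−α)/4] = −SΔα/4 = -25.52 W/m².

-25.5 W/m²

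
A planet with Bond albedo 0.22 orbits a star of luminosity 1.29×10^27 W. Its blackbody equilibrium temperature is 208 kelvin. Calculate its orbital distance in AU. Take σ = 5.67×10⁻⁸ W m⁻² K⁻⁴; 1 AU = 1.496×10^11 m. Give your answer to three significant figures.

2.90 AU

The flux needed for this T is 4σT⁴/(1−0.22) = 544.3 W m⁻².
S = L/(4πd²) → d = √(L/4πS) = √(1.29×10^27/(4π·544.3)) = 4.343×10^11 m = 2.903 AU.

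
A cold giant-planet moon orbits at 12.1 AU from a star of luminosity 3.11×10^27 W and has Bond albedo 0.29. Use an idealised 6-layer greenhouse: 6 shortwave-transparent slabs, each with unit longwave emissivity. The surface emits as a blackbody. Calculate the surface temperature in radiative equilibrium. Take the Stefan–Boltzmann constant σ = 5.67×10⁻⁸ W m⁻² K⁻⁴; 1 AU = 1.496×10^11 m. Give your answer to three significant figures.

202 K

d = 12.1 × 1.496×10^11 m = 1.810×10^12 m.
S = L/(4πd²) = 75.53 W m⁻².
The effective emission temperature is T_e = [S(1−α)/(4σ)]^¼ = 124.0 K.
For an N-layer opaque stack, T_s⁴ = (N+1)T_e⁴, hence T_s = (7)^(1/4)×124.0 K = 201.7 K.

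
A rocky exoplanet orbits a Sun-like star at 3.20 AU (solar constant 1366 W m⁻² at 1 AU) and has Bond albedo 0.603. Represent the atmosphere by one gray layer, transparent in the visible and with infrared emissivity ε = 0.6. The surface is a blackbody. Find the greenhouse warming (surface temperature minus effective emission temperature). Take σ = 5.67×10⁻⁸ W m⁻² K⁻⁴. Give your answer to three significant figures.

By the inverse-square law, S = 1366/3.20² = 133.4 W m⁻².
At the top of the atmosphere, σT_e⁴ = S(1−α)/4 = 13.24 W m⁻², giving T_e = 123.6 K.
Surface balance with a leaky layer gives σT_s⁴ = σT_e⁴·2/(2−ε), so T_s = T_e·[2/(2−0.6)]^(1/4) = 135.1 K.
The atmosphere warms the surface by 11.53 K.

11.5 K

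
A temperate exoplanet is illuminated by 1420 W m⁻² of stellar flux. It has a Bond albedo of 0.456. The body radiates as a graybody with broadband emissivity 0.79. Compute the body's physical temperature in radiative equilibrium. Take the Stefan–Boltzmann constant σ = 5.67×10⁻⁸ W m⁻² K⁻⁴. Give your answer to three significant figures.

256 kelvin

Absorbed flux (global mean): S(1−α)/4 = 1420·0.544/4 = 193.1 W m⁻².
Radiative balance εσT⁴ = 193.1 gives T = [193.1/(0.79·σ)]^(1/4) = 256.2 K.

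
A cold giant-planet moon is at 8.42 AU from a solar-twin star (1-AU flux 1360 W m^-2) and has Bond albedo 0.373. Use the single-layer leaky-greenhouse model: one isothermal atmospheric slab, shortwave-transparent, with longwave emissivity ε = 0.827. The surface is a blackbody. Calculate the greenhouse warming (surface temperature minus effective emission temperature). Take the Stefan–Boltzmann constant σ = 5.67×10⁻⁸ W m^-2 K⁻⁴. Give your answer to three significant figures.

By the inverse-square law, S = 1360/8.42² = 19.18 W m^-2.
The planet radiates to space at T_e = [S(1−α)/(4σ)]^(1/4) = 85.34 K.
The surface balance (absorbed SW + ε·downward IR = σT_s⁴) with T_a⁴ = T_s⁴/2 reduces to T_s = T_e·[2/(2−ε)]^¼ = 97.51 K.
Greenhouse warming: T_s − T_e = 12.18 K.

12.2 K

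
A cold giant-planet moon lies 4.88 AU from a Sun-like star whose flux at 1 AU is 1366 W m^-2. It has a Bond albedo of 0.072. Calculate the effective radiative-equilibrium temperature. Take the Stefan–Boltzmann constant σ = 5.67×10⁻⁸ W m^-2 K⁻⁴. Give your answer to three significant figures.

124 K

Flux at the orbit: S = 1366/(4.88)² = 57.36 W m^-2.
Averaging over the sphere, the absorbed flux is S(1−α)/4 = 13.31 W m^-2.
In equilibrium σT⁴ equals this, so T = 123.8 K.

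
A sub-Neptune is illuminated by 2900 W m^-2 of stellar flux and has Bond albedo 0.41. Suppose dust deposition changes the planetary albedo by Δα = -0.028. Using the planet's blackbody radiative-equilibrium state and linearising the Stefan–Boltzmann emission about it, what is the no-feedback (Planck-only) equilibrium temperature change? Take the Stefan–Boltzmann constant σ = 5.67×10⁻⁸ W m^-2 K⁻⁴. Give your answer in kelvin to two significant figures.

The baseline emission temperature is T_e = 294.7 K.
TOA radiative forcing: ΔF = −S·Δα/4 = −2900·(-0.028)/4 = 20.30 W m^-2.
The Planck feedback parameter is 4σT_e³ = 5.806 W m^-2/K.
ΔT₀ = ΔF/λ_P = 20.30/5.806 = 3.50 K.

3.5 K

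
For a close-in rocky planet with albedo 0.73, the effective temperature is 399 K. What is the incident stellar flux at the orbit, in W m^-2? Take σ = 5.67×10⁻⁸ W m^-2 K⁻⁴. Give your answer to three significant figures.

From S(1−α)/4 = σT⁴: S = 4σT⁴/(1−α).
σT⁴ = 5.67×10⁻⁸·(399)⁴ = 1437 W m^-2.
So S = 4×1437/(1−0.73) = 21290 W m^-2.

21300 W m^-2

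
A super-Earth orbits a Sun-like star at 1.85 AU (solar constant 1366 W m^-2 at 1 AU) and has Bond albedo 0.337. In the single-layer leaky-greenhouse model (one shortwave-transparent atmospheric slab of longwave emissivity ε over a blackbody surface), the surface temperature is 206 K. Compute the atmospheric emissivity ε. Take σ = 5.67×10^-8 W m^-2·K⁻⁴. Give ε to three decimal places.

0.704

By the inverse-square law, S = 1366/1.85² = 399.1 W m^-2.
Effective temperature: T_e = [S(1−α)/(4σ)]^(1/4) = 184.8 K.
Inverting T_s⁴ = 2T_e⁴/(2−ε): (T_e/T_s)⁴ = 0.6479, so ε = 2(1 − 0.6479) = 0.7042.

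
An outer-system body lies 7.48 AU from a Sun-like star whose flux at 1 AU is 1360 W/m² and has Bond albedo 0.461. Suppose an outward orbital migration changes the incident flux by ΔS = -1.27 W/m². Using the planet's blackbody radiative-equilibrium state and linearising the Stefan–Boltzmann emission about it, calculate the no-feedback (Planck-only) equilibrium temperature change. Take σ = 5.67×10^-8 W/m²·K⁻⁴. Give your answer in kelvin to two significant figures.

Flux at the orbit: S = 1360/(7.48)² = 24.31 W/m².
Unperturbed T_e = [24.31·(1−0.461)/(4σ)]^¼ = 87.18 K.
Only a fraction (1−α) is absorbed and it's spread over 4πR², so ΔF = (1−α)ΔS/4 = -0.1711 W/m².
The Planck feedback parameter is 4σT_e³ = 0.1503 W/m²/K.
So ΔT₀ = -0.1711/0.1503 = -1.14 K.

-1.1 K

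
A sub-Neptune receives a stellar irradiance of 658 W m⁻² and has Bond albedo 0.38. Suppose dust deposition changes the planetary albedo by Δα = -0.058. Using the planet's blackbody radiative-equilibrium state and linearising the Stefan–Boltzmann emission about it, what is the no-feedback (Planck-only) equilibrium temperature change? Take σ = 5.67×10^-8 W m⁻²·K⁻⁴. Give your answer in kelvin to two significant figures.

4.8 K

Reference equilibrium: T_e = [S(1−α)/(4σ)]^(1/4) = 205.9 K.
ΔF = −(S/4)Δα = −(658.0/4)×(-0.058) = 9.541 W m⁻².
The Planck feedback parameter is 4σT_e³ = 1.981 W m⁻²/K.
Hence the no-feedback warming is ΔF/(4σT_e³) = 4.82 K.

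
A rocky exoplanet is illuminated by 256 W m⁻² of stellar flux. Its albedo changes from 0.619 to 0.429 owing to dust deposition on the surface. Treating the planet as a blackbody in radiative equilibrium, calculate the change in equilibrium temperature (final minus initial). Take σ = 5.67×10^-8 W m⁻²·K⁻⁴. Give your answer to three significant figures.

15.3 K

Before: T₁ = [256.0·0.381/(4σ)]^(1/4) = 144.0 K.
With α = 0.429, T₂ = 159.3 K.
ΔT = T₂ − T₁ = 15.33 K.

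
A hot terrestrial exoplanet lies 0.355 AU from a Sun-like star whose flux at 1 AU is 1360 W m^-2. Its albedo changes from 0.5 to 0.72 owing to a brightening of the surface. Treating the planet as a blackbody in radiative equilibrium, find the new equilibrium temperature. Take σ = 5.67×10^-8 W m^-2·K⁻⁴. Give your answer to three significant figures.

340 kelvin

Irradiance scales as 1/d², so S = 1360 W m^-2 × (1/0.355)² = 10790 W m^-2.
With the new albedo, S(1−α₂)/4 = 755.4 W m^-2, so T₂ = 339.7 K.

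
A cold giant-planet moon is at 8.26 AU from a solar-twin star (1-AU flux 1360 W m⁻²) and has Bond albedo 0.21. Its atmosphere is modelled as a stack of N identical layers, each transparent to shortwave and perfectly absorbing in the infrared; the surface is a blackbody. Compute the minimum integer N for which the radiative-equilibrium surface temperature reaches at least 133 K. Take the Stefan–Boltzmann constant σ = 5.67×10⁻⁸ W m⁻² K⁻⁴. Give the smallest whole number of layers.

4

Flux at the orbit: S = 1360/(8.26)² = 19.93 W m⁻².
OLR = S(1−α)/4 = 3.937 W m⁻²; the top layer radiates at T_e = 91.28 K.
Since T_s⁴ = (N+1)T_e⁴, we need N ≥ (T_s/T_e)⁴ − 1 = 3.507.
The minimum whole number is N = 4.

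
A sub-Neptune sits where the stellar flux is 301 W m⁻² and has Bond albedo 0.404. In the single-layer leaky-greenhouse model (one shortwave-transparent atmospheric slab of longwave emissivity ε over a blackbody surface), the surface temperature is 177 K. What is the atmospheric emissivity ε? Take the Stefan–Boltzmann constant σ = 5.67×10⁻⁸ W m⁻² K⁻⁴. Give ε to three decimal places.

0.388

First, T_e = [301.0·(1−0.404)/(4σ)]^(1/4) = 167.7 K.
Since (2−ε)/2 = (T_e/T_s)⁴ = 0.8059, ε = 0.3882.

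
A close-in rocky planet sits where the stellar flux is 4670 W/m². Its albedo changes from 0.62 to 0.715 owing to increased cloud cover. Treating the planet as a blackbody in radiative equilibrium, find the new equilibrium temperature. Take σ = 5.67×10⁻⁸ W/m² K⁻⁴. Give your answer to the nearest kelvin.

T₂ = [S(1−α₂)/(4σ)]^(1/4) = [4670·0.285/(4σ)]^(1/4) = 276.8 K.

277 kelvin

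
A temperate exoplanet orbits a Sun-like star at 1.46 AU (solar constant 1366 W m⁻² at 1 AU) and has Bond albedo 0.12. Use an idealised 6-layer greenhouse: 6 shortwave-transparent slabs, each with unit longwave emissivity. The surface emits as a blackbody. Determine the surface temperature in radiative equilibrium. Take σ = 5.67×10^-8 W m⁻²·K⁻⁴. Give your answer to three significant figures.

Flux at the orbit: S = 1366/(1.46)² = 640.8 W m⁻².
The effective emission temperature is T_e = [S(1−α)/(4σ)]^¼ = 223.3 K.
Layer-by-layer balance gives σT_s⁴ = (N+1)σT_e⁴, so T_s = 7^¼·223.3 = 363.2 K.

363 kelvin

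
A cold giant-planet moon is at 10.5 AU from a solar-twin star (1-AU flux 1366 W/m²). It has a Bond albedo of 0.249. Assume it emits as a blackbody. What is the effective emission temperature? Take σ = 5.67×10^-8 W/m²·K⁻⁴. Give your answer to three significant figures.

80.0 kelvin

By the inverse-square law, S = 1366/10.5² = 12.39 W/m².
Averaging over the sphere, the absorbed flux is S(1−α)/4 = 2.326 W/m².
In equilibrium σT⁴ equals this, so T = 80.03 K.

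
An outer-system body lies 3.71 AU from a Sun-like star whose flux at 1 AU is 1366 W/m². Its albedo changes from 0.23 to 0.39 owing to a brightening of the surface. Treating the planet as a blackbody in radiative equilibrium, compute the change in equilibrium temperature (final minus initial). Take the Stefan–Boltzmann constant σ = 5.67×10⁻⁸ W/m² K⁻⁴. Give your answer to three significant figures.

-7.66 K

By the inverse-square law, S = 1366/3.71² = 99.24 W/m².
With α = 0.23, T₁ = 135.5 K.
After:  T₂ = [99.24·0.61/(4σ)]^(1/4) = 127.8 K.
ΔT = T₂ − T₁ = -7.664 K.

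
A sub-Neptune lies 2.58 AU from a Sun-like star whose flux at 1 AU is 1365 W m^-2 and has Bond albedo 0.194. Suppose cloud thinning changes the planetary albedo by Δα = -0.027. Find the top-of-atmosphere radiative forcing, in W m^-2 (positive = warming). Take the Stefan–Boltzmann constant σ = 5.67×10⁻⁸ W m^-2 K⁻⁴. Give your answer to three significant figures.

1.38 W m^-2

By the inverse-square law, S = 1365/2.58² = 205.1 W m^-2.
ΔF = −(S/4)Δα = −(205.1/4)×(-0.027) = 1.384 W m^-2.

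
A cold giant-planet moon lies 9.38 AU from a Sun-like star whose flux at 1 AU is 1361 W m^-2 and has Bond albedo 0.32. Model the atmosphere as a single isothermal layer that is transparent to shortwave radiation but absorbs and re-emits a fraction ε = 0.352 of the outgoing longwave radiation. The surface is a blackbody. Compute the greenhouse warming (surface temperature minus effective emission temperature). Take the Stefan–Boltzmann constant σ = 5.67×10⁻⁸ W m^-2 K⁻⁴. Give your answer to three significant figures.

Irradiance scales as 1/d², so S = 1361 W m^-2 × (1/9.38)² = 15.47 W m^-2.
Effective emission temperature (TOA balance): σT_e⁴ = S(1−α)/4 = 2.630 W m^-2 → T_e = 82.52 K.
Surface balance with a leaky layer gives σT_s⁴ = σT_e⁴·2/(2−ε), so T_s = T_e·[2/(2−0.352)]^(1/4) = 86.62 K.
Greenhouse warming: T_s − T_e = 4.092 K.

4.09 K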